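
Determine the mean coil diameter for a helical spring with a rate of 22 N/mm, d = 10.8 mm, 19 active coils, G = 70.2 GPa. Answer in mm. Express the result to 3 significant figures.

65.9 mm

D = (Gd⁴/(8N_a·k))^(1/3) = (70.2×10³·10.8⁴/(8·19·22))^(1/3)
  = (285605)^(1/3) = 65.8550 mm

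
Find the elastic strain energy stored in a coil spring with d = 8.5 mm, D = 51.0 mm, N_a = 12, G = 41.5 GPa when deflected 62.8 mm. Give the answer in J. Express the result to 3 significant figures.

k = Gd⁴/(8D³N_a) = (41.5×10³)(8.5⁴)/(8·51.0³·12) = 17.011 N/mm
U = ½kδ² = 0.5 × 17.011 × 62.8² = 33545 N·mm = 33.545 J

33.5 J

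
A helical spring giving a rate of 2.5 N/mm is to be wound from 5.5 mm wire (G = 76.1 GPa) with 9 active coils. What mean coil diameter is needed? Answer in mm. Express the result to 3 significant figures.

72.9 mm

D = (Gd⁴/(8N_a·k))^(1/3) = (76.1×10³·5.5⁴/(8·9·2.5))^(1/3)
  = (386868)^(1/3) = 72.8653 mm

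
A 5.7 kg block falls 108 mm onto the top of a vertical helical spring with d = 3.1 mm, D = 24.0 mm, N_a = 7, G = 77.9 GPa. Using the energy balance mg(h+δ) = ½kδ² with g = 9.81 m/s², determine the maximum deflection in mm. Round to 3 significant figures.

k = Gd⁴/(8D³N_a) = (77.9×10³)(3.1⁴)/(8·24.0³·7) = 9.2931 N/mm
W = mg = 5.7 × 9.81 = 55.917 N
½kδ² − Wδ − Wh = 0 → δ = (W + √(W² + 2kWh))/k
δ = (55.917 + √(3126.7 + 112243))/9.2931 = (55.917 + 339.66)/9.2931 = 42.567 mm

42.6 mm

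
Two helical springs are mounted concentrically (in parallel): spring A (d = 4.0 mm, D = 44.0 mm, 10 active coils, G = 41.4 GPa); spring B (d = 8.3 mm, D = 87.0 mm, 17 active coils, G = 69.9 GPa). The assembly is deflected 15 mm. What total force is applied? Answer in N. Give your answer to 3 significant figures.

78.9 N

k_A = Gd⁴/(8D³N_a) = (41.4×10³)(4.0⁴)/(8·44.0³·10) = 1.5552 N/mm
k_B = Gd⁴/(8D³N_a) = (69.9×10³)(8.3⁴)/(8·87.0³·17) = 3.7042 N/mm
Parallel: k_eq = 1.5552 + 3.7042 = 5.2594 N/mm
F = k_eq·δ = 5.2594·15 = 78.891 N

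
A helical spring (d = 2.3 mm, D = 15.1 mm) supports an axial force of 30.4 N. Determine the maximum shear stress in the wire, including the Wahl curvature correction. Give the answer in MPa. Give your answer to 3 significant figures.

118 MPa

Spring index C = D/d = 15.1/2.3 = 6.5652
K_W = (4C−1)/(4C−4) + 0.615/C = 25.261/22.261 + 0.0937 = 1.2284
τ₀ = 8FD/(πd³) = 8·30.4·15.1/(π·2.3³) = 3672.32/38.224 = 96.074 MPa
τ_max = K·τ₀ = 1.2284 × 96.074 = 118.02 MPa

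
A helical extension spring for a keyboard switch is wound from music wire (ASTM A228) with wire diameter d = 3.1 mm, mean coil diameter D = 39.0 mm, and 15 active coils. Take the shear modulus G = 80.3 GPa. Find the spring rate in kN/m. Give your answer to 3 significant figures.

1.04 kN/m

k = Gd⁴/(8D³N_a) = (80.3×10³ × 3.1⁴) / (8 × 39.0³ × 15)
  = 7.41587e+06 / 7.11828e+06 = 1.0418 N/mm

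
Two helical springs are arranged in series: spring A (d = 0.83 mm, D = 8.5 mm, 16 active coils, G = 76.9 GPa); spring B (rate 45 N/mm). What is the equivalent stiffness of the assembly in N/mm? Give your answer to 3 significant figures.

k_A = Gd⁴/(8D³N_a) = (76.9×10³)(0.83⁴)/(8·8.5³·16) = 0.46427 N/mm
Series: 1/k_eq = 1/0.46427 + 1/45 = 2.1761; k_eq = 0.45953 N/mm

0.460 N/mm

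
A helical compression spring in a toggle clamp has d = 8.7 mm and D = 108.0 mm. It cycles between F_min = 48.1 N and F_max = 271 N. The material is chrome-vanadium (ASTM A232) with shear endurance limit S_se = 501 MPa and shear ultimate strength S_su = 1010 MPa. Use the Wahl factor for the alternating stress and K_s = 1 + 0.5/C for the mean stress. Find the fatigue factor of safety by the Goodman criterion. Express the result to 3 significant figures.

5.81

C = D/d = 108.0/8.7 = 12.4138; K_W = (4C−1)/(4C−4)+0.615/C = 1.1153; K_s = 1+0.5/C = 1.0403
F_a = (F_max−F_min)/2 = 111.45 N; F_m = (F_max+F_min)/2 = 159.55 N
τ_a = K_W·8F_aD/(πd³) = 1.1153 × 46.546 = 51.911 MPa
τ_m = K_s·8F_mD/(πd³) = 1.0403 × 66.635 = 69.319 MPa
Goodman: 1/n_f = τ_a/S_se + τ_m/S_su = 51.911/501 + 69.319/1010 = 0.10361 + 0.06863 = 0.17225
n_f = 1/0.17225 = 5.806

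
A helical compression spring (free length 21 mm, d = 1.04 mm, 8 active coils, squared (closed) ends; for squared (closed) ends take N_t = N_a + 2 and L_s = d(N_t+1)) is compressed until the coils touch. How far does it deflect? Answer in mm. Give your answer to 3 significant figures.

N_t = 10; L_s = 1.04·11 = 11.44 mm
δ_solid = L₀ − L_s = 21 − 11.44 = 9.56 mm

9.56 mm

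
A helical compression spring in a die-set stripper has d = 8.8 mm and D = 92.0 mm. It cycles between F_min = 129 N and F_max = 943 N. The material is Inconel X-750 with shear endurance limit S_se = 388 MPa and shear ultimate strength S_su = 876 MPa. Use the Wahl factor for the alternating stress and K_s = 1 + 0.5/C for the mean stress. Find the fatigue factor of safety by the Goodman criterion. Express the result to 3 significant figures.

1.59

C = D/d = 92.0/8.8 = 10.4545; K_W = (4C−1)/(4C−4)+0.615/C = 1.1382; K_s = 1+0.5/C = 1.0478
F_a = (F_max−F_min)/2 = 407 N; F_m = (F_max+F_min)/2 = 536 N
τ_a = K_W·8F_aD/(πd³) = 1.1382 × 139.92 = 159.25 MPa
τ_m = K_s·8F_mD/(πd³) = 1.0478 × 184.27 = 193.08 MPa
Goodman: 1/n_f = τ_a/S_se + τ_m/S_su = 159.25/388 + 193.08/876 = 0.41043 + 0.22041 = 0.63084
n_f = 1/0.63084 = 1.585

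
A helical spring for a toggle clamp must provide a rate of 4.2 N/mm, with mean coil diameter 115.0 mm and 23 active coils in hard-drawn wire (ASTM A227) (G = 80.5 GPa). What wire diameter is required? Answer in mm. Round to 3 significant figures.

11.0 mm

d = (8D³N_a·k / G)^(1/4) = (8·115.0³·23·4.2 / (80.5×10³))^0.25
  = (14600)^0.25 = 10.9924 mm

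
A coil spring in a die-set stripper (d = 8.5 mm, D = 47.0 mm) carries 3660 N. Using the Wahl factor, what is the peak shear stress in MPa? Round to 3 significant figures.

Spring index C = D/d = 47.0/8.5 = 5.5294
K_W = (4C−1)/(4C−4) + 0.615/C = 21.118/18.118 + 0.1112 = 1.2768
τ₀ = 8FD/(πd³) = 8·3660·47.0/(π·8.5³) = 1.37616e+06/1929.3 = 713.28 MPa
τ_max = K·τ₀ = 1.2768 × 713.28 = 910.73 MPa

911 MPa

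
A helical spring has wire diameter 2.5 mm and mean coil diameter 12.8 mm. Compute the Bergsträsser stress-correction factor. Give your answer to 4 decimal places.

1.2860

C = D/d = 12.8/2.5 = 5.1200
K_B = (4C+2)/(4C−3) = 22.480/17.480 = 1.2860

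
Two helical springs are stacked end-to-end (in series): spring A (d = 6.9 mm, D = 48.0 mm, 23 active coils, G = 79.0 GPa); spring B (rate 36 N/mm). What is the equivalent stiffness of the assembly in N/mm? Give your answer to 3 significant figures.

7.07 N/mm

k_A = Gd⁴/(8D³N_a) = (79.0×10³)(6.9⁴)/(8·48.0³·23) = 8.8 N/mm
Series: 1/k_eq = 1/8.8 + 1/36 = 0.14141; k_eq = 7.0714 N/mm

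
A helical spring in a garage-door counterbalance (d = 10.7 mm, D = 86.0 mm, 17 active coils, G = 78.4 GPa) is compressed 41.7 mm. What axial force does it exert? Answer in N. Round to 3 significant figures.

495 N

k = Gd⁴/(8D³N_a) = (78.4×10³)(10.7⁴)/(8·86.0³·17) = 11.88 N/mm
F = k·δ = 11.88 × 41.7 = 495.4 N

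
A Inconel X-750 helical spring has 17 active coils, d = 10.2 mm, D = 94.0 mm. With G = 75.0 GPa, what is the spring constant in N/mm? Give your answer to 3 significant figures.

k = Gd⁴/(8D³N_a) = (75.0×10³ × 10.2⁴) / (8 × 94.0³ × 17)
  = 8.11824e+08 / 1.12959e+08 = 7.1869 N/mm

7.19 N/mm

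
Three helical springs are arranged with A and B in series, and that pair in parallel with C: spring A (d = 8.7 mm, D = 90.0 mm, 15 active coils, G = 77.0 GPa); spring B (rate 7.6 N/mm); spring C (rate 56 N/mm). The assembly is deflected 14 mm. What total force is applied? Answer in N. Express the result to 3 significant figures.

826 N

k_A = Gd⁴/(8D³N_a) = (77.0×10³)(8.7⁴)/(8·90.0³·15) = 5.0427 N/mm
Springs A,B series: k_AB = 1/(1/5.0427+1/7.6) = 3.0313 N/mm; parallel with C: k_eq = 3.0313+56 = 59.031 N/mm
F = k_eq·δ = 59.031·14 = 826.44 N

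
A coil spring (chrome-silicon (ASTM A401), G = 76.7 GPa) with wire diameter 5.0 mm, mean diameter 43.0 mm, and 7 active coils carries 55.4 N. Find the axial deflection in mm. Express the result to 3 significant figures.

5.15 mm

k = Gd⁴/(8D³N_a) = (76.7×10³)(5.0⁴)/(8·43.0³·7) = 10.767 N/mm
δ = F/k = 55.4 / 10.767 = 5.1455 mm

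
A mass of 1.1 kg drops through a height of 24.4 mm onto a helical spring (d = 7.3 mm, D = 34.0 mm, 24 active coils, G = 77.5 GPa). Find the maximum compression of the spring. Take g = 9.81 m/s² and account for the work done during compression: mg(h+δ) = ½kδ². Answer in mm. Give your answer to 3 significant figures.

4.64 mm

k = Gd⁴/(8D³N_a) = (77.5×10³)(7.3⁴)/(8·34.0³·24) = 29.165 N/mm
W = mg = 1.1 × 9.81 = 10.791 N
½kδ² − Wδ − Wh = 0 → δ = (W + √(W² + 2kWh))/k
δ = (10.791 + √(116.45 + 15358.1))/29.165 = (10.791 + 124.4)/29.165 = 4.6353 mm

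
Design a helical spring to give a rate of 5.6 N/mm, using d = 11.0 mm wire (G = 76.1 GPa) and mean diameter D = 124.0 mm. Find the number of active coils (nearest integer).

N_a = Gd⁴/(8D³k) = (76.1×10³ × 11.0⁴)/(8 × 124.0³ × 5.6)
    = 1.11418e+09 / 8.54168e+07 = 13.04 → 13 coils

13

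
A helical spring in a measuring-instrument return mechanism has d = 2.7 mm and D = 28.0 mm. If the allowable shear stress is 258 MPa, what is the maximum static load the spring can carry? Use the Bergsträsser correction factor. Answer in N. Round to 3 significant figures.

63.0 N

C = D/d = 28.0/2.7 = 10.3704
K_B = (4C+2)/(4C−3) = 43.481/38.481 = 1.1299
τ_max = K·8FD/(πd³) → F_max = τ_allow·πd³/(8DK)
F_max = 258·π·2.7³/(8·28.0·1.1299) = 15954/253.1 = 63.032 N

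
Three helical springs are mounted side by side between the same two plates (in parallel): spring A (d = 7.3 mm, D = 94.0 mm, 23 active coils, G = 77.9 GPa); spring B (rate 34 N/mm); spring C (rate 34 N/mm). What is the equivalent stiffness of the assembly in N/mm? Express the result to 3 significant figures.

k_A = Gd⁴/(8D³N_a) = (77.9×10³)(7.3⁴)/(8·94.0³·23) = 1.4475 N/mm
Parallel: k_eq = 1.4475 + 34 + 34 = 69.448 N/mm

69.4 N/mm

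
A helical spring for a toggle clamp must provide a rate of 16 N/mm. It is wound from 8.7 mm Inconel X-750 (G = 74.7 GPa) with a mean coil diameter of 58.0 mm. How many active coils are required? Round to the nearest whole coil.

17

N_a = Gd⁴/(8D³k) = (74.7×10³ × 8.7⁴)/(8 × 58.0³ × 16)
    = 4.27955e+08 / 2.49743e+07 = 17.14 → 17 coils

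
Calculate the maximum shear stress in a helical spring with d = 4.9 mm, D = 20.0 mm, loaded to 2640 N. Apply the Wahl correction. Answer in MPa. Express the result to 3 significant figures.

Spring index C = D/d = 20.0/4.9 = 4.0816
K_W = (4C−1)/(4C−4) + 0.615/C = 15.327/12.327 + 0.1507 = 1.3941
τ₀ = 8FD/(πd³) = 8·2640·20.0/(π·4.9³) = 422400/369.61 = 1142.8 MPa
τ_max = K·τ₀ = 1.3941 × 1142.8 = 1593.2 MPa

1590 MPa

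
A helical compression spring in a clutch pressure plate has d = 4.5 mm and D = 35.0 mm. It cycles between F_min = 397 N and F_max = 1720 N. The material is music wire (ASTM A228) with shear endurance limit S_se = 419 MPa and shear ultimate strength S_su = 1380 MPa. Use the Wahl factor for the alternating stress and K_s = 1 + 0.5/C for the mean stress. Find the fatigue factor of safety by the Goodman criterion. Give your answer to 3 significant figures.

0.379

C = D/d = 35.0/4.5 = 7.7778; K_W = (4C−1)/(4C−4)+0.615/C = 1.1897; K_s = 1+0.5/C = 1.0643
F_a = (F_max−F_min)/2 = 661.5 N; F_m = (F_max+F_min)/2 = 1058.5 N
τ_a = K_W·8F_aD/(πd³) = 1.1897 × 646.99 = 769.75 MPa
τ_m = K_s·8F_mD/(πd³) = 1.0643 × 1035.3 = 1101.8 MPa
Goodman: 1/n_f = τ_a/S_se + τ_m/S_su = 769.75/419 + 1101.8/1380 = 1.83710 + 0.79844 = 2.6355
n_f = 1/2.6355 = 0.3794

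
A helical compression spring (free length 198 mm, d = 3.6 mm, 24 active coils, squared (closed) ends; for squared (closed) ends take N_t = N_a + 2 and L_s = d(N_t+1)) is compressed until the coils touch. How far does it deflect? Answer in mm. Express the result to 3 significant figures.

N_t = 26; L_s = 3.6·27 = 97.2 mm
δ_solid = L₀ − L_s = 198 − 97.2 = 100.8 mm

101 mm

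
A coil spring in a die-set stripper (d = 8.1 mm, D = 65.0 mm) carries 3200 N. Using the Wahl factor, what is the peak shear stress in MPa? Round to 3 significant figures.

1180 MPa

Spring index C = D/d = 65.0/8.1 = 8.0247
K_W = (4C−1)/(4C−4) + 0.615/C = 31.099/28.099 + 0.0766 = 1.1834
τ₀ = 8FD/(πd³) = 8·3200·65.0/(π·8.1³) = 1.664e+06/1669.6 = 996.66 MPa
τ_max = K·τ₀ = 1.1834 × 996.66 = 1179.5 MPa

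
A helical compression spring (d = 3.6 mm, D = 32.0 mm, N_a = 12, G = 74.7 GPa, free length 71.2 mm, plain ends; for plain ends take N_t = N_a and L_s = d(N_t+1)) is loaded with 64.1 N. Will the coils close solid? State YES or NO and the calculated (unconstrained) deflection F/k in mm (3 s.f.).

k = Gd⁴/(8D³N_a) = (74.7×10³)(3.6⁴)/(8·32.0³·12) = 3.9885 N/mm
N_t = 12; L_s = 3.6·13 = 46.8 mm; δ_solid = L₀ − L_s = 71.2 − 46.8 = 24.4 mm
δ = F/k = 64.1/3.9885 = 16.071 mm
δ < δ_solid → spring does not go solid

NO, δ = 16.1 mm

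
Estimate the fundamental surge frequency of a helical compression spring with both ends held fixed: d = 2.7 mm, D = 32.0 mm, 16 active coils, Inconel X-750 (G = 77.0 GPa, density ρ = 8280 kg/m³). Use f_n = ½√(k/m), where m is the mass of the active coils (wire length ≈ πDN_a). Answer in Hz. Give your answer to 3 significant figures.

k = Gd⁴/(8D³N_a) = (77.0×10³)(2.7⁴)/(8·32.0³·16) = 0.97563 N/mm = 975.63 N/m
Wire length L = πDN_a = π·32.0·16 = 1608.5 mm
m = ρ·(πd²/4)·L = 8280 × 5.7256×10⁻⁶ m² × 1.6085 m = 0.076255 kg
f_n = ½√(k/m) = 0.5·√(975.63/0.076255) = 0.5·√(12794) = 56.556 Hz

56.6 Hz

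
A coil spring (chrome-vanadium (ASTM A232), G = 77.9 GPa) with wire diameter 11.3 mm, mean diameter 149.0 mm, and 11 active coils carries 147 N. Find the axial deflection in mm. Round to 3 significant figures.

33.7 mm

k = Gd⁴/(8D³N_a) = (77.9×10³)(11.3⁴)/(8·149.0³·11) = 4.3632 N/mm
δ = F/k = 147 / 4.3632 = 33.691 mm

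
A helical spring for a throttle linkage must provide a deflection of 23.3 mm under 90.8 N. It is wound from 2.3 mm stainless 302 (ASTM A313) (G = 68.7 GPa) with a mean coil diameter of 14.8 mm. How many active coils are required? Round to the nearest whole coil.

Required rate k = F/δ = 90.8/23.3 = 3.897 N/mm
N_a = Gd⁴/(8D³k) = (68.7×10³ × 2.3⁴)/(8 × 14.8³ × 3.897)
    = 1.92251e+06 / 101066 = 19.02 → 19 coils

19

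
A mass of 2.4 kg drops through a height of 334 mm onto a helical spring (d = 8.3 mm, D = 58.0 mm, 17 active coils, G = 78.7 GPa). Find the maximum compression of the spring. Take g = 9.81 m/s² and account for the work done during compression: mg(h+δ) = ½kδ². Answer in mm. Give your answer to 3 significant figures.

k = Gd⁴/(8D³N_a) = (78.7×10³)(8.3⁴)/(8·58.0³·17) = 14.076 N/mm
W = mg = 2.4 × 9.81 = 23.544 N
½kδ² − Wδ − Wh = 0 → δ = (W + √(W² + 2kWh))/k
δ = (23.544 + √(554.32 + 221371))/14.076 = (23.544 + 471.09)/14.076 = 35.141 mm

35.1 mm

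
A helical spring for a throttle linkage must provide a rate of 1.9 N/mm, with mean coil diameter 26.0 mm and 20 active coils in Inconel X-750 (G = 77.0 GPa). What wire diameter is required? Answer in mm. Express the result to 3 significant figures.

2.89 mm

d = (8D³N_a·k / G)^(1/4) = (8·26.0³·20·1.9 / (77.0×10³))^0.25
  = (69.391)^0.25 = 2.8862 mm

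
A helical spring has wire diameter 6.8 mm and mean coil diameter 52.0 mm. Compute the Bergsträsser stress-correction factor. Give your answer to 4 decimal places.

1.1812

C = D/d = 52.0/6.8 = 7.6471
K_B = (4C+2)/(4C−3) = 32.588/27.588 = 1.1812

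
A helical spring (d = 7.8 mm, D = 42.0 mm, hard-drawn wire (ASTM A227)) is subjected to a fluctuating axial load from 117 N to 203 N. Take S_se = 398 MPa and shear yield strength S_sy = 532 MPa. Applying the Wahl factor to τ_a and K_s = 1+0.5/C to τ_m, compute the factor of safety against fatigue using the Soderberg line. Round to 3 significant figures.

9.49

C = D/d = 42.0/7.8 = 5.3846; K_W = (4C−1)/(4C−4)+0.615/C = 1.2853; K_s = 1+0.5/C = 1.0929
F_a = (F_max−F_min)/2 = 43 N; F_m = (F_max+F_min)/2 = 160 N
τ_a = K_W·8F_aD/(πd³) = 1.2853 × 9.6911 = 12.456 MPa
τ_m = K_s·8F_mD/(πd³) = 1.0929 × 36.06 = 39.408 MPa
Soderberg: 1/n_f = τ_a/S_se + τ_m/S_sy = 12.456/398 + 39.408/532 = 0.03130 + 0.07408 = 0.10537
n_f = 1/0.10537 = 9.49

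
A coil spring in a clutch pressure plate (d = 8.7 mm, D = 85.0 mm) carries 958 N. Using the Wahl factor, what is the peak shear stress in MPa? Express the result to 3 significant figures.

362 MPa

Spring index C = D/d = 85.0/8.7 = 9.7701
K_W = (4C−1)/(4C−4) + 0.615/C = 38.080/35.080 + 0.0629 = 1.1485
τ₀ = 8FD/(πd³) = 8·958·85.0/(π·8.7³) = 651440/2068.7 = 314.9 MPa
τ_max = K·τ₀ = 1.1485 × 314.9 = 361.65 MPa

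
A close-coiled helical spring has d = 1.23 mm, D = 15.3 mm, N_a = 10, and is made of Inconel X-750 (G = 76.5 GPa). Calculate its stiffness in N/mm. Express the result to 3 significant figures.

k = Gd⁴/(8D³N_a) = (76.5×10³ × 1.23⁴) / (8 × 15.3³ × 10)
  = 175098 / 286526 = 0.61111 N/mm

0.611 N/mm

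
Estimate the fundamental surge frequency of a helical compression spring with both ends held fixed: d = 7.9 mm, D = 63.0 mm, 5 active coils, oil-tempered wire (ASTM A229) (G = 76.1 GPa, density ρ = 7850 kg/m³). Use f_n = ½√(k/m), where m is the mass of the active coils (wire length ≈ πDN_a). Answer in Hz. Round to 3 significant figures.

k = Gd⁴/(8D³N_a) = (76.1×10³)(7.9⁴)/(8·63.0³·5) = 29.635 N/mm = 29635 N/m
Wire length L = πDN_a = π·63.0·5 = 989.6 mm
m = ρ·(πd²/4)·L = 7850 × 49.017×10⁻⁶ m² × 0.9896 m = 0.38078 kg
f_n = ½√(k/m) = 0.5·√(29635/0.38078) = 0.5·√(77828) = 139.49 Hz

139 Hz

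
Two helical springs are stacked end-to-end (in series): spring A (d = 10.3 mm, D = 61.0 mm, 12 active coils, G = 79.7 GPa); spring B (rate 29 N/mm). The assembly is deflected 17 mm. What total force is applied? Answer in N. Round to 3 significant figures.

289 N

k_A = Gd⁴/(8D³N_a) = (79.7×10³)(10.3⁴)/(8·61.0³·12) = 41.167 N/mm
Series: 1/k_eq = 1/41.167 + 1/29 = 0.058774; k_eq = 17.014 N/mm
F = k_eq·δ = 17.014·17 = 289.24 N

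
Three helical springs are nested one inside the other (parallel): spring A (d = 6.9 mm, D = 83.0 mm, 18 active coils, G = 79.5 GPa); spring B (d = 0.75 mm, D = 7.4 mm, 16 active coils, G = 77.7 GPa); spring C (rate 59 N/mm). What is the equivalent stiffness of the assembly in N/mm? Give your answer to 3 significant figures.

61.7 N/mm

k_A = Gd⁴/(8D³N_a) = (79.5×10³)(6.9⁴)/(8·83.0³·18) = 2.1886 N/mm
k_B = Gd⁴/(8D³N_a) = (77.7×10³)(0.75⁴)/(8·7.4³·16) = 0.47398 N/mm
Parallel: k_eq = 2.1886 + 0.47398 + 59 = 61.663 N/mm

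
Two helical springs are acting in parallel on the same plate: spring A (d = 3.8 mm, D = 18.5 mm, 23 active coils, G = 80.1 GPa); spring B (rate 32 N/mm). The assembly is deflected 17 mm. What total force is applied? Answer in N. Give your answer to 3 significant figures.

788 N

k_A = Gd⁴/(8D³N_a) = (80.1×10³)(3.8⁴)/(8·18.5³·23) = 14.336 N/mm
Parallel: k_eq = 14.336 + 32 = 46.336 N/mm
F = k_eq·δ = 46.336·17 = 787.72 N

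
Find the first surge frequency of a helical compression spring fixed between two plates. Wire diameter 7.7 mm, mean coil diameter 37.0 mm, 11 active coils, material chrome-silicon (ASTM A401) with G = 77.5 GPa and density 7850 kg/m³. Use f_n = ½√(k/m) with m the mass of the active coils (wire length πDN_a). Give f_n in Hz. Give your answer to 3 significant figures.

k = Gd⁴/(8D³N_a) = (77.5×10³)(7.7⁴)/(8·37.0³·11) = 61.119 N/mm = 61119 N/m
Wire length L = πDN_a = π·37.0·11 = 1278.6 mm
m = ρ·(πd²/4)·L = 7850 × 46.566×10⁻⁶ m² × 1.2786 m = 0.4674 kg
f_n = ½√(k/m) = 0.5·√(61119/0.4674) = 0.5·√(1.3076e+05) = 180.81 Hz

181 Hz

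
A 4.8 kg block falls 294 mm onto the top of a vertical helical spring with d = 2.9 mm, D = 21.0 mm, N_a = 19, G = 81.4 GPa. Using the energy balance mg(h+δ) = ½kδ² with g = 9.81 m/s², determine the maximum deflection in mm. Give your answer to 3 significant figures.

94.6 mm

k = Gd⁴/(8D³N_a) = (81.4×10³)(2.9⁴)/(8·21.0³·19) = 4.0899 N/mm
W = mg = 4.8 × 9.81 = 47.088 N
½kδ² − Wδ − Wh = 0 → δ = (W + √(W² + 2kWh))/k
δ = (47.088 + √(2217.3 + 113241))/4.0899 = (47.088 + 339.79)/4.0899 = 94.593 mm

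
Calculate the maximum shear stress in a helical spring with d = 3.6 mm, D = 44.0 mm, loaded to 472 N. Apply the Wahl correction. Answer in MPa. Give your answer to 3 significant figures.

1270 MPa

Spring index C = D/d = 44.0/3.6 = 12.2222
K_W = (4C−1)/(4C−4) + 0.615/C = 47.889/44.889 + 0.0503 = 1.1171
τ₀ = 8FD/(πd³) = 8·472·44.0/(π·3.6³) = 166144/146.57 = 1133.5 MPa
τ_max = K·τ₀ = 1.1171 × 1133.5 = 1266.3 MPa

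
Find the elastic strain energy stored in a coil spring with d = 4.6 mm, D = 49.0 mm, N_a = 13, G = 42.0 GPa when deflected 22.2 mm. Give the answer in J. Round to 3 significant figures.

k = Gd⁴/(8D³N_a) = (42.0×10³)(4.6⁴)/(8·49.0³·13) = 1.5369 N/mm
U = ½kδ² = 0.5 × 1.5369 × 22.2² = 378.73 N·mm = 0.37873 J

0.379 J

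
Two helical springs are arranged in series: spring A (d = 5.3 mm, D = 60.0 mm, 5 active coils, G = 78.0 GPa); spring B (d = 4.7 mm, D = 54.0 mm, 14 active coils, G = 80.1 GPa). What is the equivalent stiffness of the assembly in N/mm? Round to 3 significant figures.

k_A = Gd⁴/(8D³N_a) = (78.0×10³)(5.3⁴)/(8·60.0³·5) = 7.1234 N/mm
k_B = Gd⁴/(8D³N_a) = (80.1×10³)(4.7⁴)/(8·54.0³·14) = 2.2163 N/mm
Series: 1/k_eq = 1/7.1234 + 1/2.2163 = 0.59159; k_eq = 1.6904 N/mm

1.69 N/mm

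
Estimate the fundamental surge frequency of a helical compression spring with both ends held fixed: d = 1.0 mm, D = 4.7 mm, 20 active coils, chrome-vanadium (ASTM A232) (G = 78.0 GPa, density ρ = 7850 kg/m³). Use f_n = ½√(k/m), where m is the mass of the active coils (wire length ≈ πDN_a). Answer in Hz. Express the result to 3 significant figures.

803 Hz

k = Gd⁴/(8D³N_a) = (78.0×10³)(1.0⁴)/(8·4.7³·20) = 4.6955 N/mm = 4695.5 N/m
Wire length L = πDN_a = π·4.7·20 = 295.31 mm
m = ρ·(πd²/4)·L = 7850 × 0.7854×10⁻⁶ m² × 0.29531 m = 0.0018207 kg
f_n = ½√(k/m) = 0.5·√(4695.5/0.0018207) = 0.5·√(2.579e+06) = 802.96 Hz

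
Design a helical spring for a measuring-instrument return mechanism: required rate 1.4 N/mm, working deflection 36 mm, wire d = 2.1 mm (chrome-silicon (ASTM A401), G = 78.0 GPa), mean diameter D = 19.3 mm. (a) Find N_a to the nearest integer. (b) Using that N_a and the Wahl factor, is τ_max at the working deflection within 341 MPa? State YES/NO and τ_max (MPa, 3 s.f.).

N_a = Gd⁴/(8D³k) = (78.0×10³)(2.1⁴)/(8·19.3³·1.4) = 18.84 → N_a = 19
Actual rate k = Gd⁴/(8D³·19) = 1.3882 N/mm
Working load F = kδ = 1.3882·36 = 49.976 N
C = 19.3/2.1 = 9.1905; K_W = (4C−1)/(4C−4)+0.615/C = 1.1585
τ_max = K_W·8FD/(πd³) = 1.1585·265.22 = 307.25 MPa
τ_max ≤ 341 MPa → acceptable

(a) 19 coils; (b) YES, τ_max = 307 MPa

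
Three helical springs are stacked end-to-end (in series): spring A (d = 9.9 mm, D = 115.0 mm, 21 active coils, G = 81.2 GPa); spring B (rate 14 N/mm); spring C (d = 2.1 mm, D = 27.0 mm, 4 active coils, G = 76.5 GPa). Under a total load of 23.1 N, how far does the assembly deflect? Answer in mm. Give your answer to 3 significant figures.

19.0 mm

k_A = Gd⁴/(8D³N_a) = (81.2×10³)(9.9⁴)/(8·115.0³·21) = 3.0528 N/mm
k_C = Gd⁴/(8D³N_a) = (76.5×10³)(2.1⁴)/(8·27.0³·4) = 2.3621 N/mm
Series: 1/k_eq = 1/3.0528 + 1/14 + 1/2.3621 = 0.82235; k_eq = 1.216 N/mm
δ = F/k_eq = 23.1/1.216 = 18.996 mm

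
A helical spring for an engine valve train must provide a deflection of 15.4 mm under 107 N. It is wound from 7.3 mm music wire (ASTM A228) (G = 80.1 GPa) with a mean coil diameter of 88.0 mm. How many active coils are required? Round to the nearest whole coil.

6

Required rate k = F/δ = 107/15.4 = 6.9481 N/mm
N_a = Gd⁴/(8D³k) = (80.1×10³ × 7.3⁴)/(8 × 88.0³ × 6.9481)
    = 2.2747e+08 / 3.78792e+07 = 6.005 → 6 coils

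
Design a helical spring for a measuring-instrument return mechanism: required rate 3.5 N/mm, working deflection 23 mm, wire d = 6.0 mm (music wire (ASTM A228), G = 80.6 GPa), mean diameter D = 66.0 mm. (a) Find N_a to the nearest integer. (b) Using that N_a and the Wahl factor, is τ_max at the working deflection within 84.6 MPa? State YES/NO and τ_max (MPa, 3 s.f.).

N_a = Gd⁴/(8D³k) = (80.6×10³)(6.0⁴)/(8·66.0³·3.5) = 12.98 → N_a = 13
Actual rate k = Gd⁴/(8D³·13) = 3.4936 N/mm
Working load F = kδ = 3.4936·23 = 80.353 N
C = 66.0/6.0 = 11.0000; K_W = (4C−1)/(4C−4)+0.615/C = 1.1309
τ_max = K_W·8FD/(πd³) = 1.1309·62.522 = 70.707 MPa
τ_max ≤ 84.6 MPa → acceptable

(a) 13 coils; (b) YES, τ_max = 70.7 MPa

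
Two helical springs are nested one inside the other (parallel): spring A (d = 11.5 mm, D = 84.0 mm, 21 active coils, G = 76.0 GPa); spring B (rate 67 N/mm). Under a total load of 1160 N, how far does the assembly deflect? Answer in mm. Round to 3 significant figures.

k_A = Gd⁴/(8D³N_a) = (76.0×10³)(11.5⁴)/(8·84.0³·21) = 13.349 N/mm
Parallel: k_eq = 13.349 + 67 = 80.349 N/mm
δ = F/k_eq = 1160/80.349 = 14.437 mm

14.4 mm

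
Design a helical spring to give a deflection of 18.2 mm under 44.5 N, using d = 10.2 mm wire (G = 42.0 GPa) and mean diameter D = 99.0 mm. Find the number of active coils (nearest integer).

Required rate k = F/δ = 44.5/18.2 = 2.4451 N/mm
N_a = Gd⁴/(8D³k) = (42.0×10³ × 10.2⁴)/(8 × 99.0³ × 2.4451)
    = 4.54622e+08 / 1.89795e+07 = 23.95 → 24 coils

24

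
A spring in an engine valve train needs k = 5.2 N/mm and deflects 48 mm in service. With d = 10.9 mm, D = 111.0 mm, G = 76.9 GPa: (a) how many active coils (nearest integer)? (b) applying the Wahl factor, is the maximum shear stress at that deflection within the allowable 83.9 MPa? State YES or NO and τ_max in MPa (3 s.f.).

(a) 19 coils; (b) YES, τ_max = 62.5 MPa

N_a = Gd⁴/(8D³k) = (76.9×10³)(10.9⁴)/(8·111.0³·5.2) = 19.08 → N_a = 19
Actual rate k = Gd⁴/(8D³·19) = 5.2218 N/mm
Working load F = kδ = 5.2218·48 = 250.65 N
C = 111.0/10.9 = 10.1835; K_W = (4C−1)/(4C−4)+0.615/C = 1.1421
τ_max = K_W·8FD/(πd³) = 1.1421·54.707 = 62.479 MPa
τ_max ≤ 83.9 MPa → acceptable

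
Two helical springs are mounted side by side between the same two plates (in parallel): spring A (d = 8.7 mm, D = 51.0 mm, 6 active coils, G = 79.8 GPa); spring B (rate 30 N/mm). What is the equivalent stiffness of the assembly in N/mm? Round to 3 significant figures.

k_A = Gd⁴/(8D³N_a) = (79.8×10³)(8.7⁴)/(8·51.0³·6) = 71.801 N/mm
Parallel: k_eq = 71.801 + 30 = 101.8 N/mm

102 N/mm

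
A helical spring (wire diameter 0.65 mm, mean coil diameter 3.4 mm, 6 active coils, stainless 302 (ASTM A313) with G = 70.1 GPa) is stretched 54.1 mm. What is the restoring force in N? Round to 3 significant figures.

359 N

k = Gd⁴/(8D³N_a) = (70.1×10³)(0.65⁴)/(8·3.4³·6) = 6.6327 N/mm
F = k·δ = 6.6327 × 54.1 = 358.83 N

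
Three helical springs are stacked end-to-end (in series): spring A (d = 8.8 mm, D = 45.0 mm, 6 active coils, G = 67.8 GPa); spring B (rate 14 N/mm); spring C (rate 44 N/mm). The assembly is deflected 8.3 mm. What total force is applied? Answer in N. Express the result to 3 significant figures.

79.1 N

k_A = Gd⁴/(8D³N_a) = (67.8×10³)(8.8⁴)/(8·45.0³·6) = 92.957 N/mm
Series: 1/k_eq = 1/92.957 + 1/14 + 1/44 = 0.10491; k_eq = 9.5317 N/mm
F = k_eq·δ = 9.5317·8.3 = 79.113 N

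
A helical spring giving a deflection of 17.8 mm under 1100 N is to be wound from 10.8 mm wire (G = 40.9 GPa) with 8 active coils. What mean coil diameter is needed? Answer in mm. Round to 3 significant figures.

52.0 mm

Required rate k = F/δ = 1100/17.8 = 61.798 N/mm
D = (Gd⁴/(8N_a·k))^(1/3) = (40.9×10³·10.8⁴/(8·8·61.798))^(1/3)
  = (140691)^(1/3) = 52.0102 mm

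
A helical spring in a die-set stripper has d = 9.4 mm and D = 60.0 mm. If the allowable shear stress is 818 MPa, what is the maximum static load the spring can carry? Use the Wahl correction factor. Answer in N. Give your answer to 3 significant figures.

C = D/d = 60.0/9.4 = 6.3830
K_W = (4C−1)/(4C−4) + 0.615/C = 24.532/21.532 + 0.0964 = 1.2357
τ_max = K·8FD/(πd³) → F_max = τ_allow·πd³/(8DK)
F_max = 818·π·9.4³/(8·60.0·1.2357) = 2.1345e+06/593.13 = 3598.7 N

3600 N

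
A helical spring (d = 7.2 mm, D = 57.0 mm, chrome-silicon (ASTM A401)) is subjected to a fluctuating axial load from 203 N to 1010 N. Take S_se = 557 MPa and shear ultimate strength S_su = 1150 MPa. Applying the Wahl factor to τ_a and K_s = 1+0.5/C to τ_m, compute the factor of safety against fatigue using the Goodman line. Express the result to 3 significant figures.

1.81

C = D/d = 57.0/7.2 = 7.9167; K_W = (4C−1)/(4C−4)+0.615/C = 1.1861; K_s = 1+0.5/C = 1.0632
F_a = (F_max−F_min)/2 = 403.5 N; F_m = (F_max+F_min)/2 = 606.5 N
τ_a = K_W·8F_aD/(πd³) = 1.1861 × 156.91 = 186.12 MPa
τ_m = K_s·8F_mD/(πd³) = 1.0632 × 235.86 = 250.75 MPa
Goodman: 1/n_f = τ_a/S_se + τ_m/S_su = 186.12/557 + 250.75/1150 = 0.33414 + 0.21805 = 0.55219
n_f = 1/0.55219 = 1.811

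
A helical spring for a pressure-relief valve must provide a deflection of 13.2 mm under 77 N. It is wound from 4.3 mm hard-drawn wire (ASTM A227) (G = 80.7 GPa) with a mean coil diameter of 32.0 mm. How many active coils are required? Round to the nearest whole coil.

Required rate k = F/δ = 77/13.2 = 5.8333 N/mm
N_a = Gd⁴/(8D³k) = (80.7×10³ × 4.3⁴)/(8 × 32.0³ × 5.8333)
    = 2.75897e+07 / 1.52917e+06 = 18.04 → 18 coils

18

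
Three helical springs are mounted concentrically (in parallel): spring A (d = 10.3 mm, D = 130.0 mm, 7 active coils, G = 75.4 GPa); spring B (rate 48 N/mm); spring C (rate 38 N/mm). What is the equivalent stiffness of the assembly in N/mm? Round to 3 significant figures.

k_A = Gd⁴/(8D³N_a) = (75.4×10³)(10.3⁴)/(8·130.0³·7) = 6.8977 N/mm
Parallel: k_eq = 6.8977 + 48 + 38 = 92.898 N/mm

92.9 N/mm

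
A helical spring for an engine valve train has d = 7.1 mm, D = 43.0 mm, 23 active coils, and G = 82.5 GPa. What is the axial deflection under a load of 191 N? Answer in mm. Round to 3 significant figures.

13.3 mm

k = Gd⁴/(8D³N_a) = (82.5×10³)(7.1⁴)/(8·43.0³·23) = 14.331 N/mm
δ = F/k = 191 / 14.331 = 13.328 mm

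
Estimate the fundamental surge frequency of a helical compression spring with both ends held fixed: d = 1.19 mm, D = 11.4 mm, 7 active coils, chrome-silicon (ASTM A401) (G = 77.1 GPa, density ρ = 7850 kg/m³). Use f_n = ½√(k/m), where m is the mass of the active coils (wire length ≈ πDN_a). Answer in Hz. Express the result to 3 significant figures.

k = Gd⁴/(8D³N_a) = (77.1×10³)(1.19⁴)/(8·11.4³·7) = 1.8635 N/mm = 1863.5 N/m
Wire length L = πDN_a = π·11.4·7 = 250.7 mm
m = ρ·(πd²/4)·L = 7850 × 1.1122×10⁻⁶ m² × 0.2507 m = 0.0021888 kg
f_n = ½√(k/m) = 0.5·√(1863.5/0.0021888) = 0.5·√(8.514e+05) = 461.36 Hz

461 Hz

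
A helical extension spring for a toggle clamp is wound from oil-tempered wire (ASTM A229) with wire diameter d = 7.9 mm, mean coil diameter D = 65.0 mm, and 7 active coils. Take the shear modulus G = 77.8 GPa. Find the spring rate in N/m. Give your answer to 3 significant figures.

k = Gd⁴/(8D³N_a) = (77.8×10³ × 7.9⁴) / (8 × 65.0³ × 7)
  = 3.03032e+08 / 1.5379e+07 = 19.704 N/mm = 19704 N/m

19700 N/m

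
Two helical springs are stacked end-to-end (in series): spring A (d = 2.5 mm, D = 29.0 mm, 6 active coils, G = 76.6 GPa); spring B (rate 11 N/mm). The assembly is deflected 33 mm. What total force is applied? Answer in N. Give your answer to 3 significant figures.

68.4 N

k_A = Gd⁴/(8D³N_a) = (76.6×10³)(2.5⁴)/(8·29.0³·6) = 2.556 N/mm
Series: 1/k_eq = 1/2.556 + 1/11 = 0.48215; k_eq = 2.074 N/mm
F = k_eq·δ = 2.074·33 = 68.443 N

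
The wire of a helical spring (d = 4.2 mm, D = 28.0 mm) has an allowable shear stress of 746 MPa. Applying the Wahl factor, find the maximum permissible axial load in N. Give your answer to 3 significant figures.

633 N

C = D/d = 28.0/4.2 = 6.6667
K_W = (4C−1)/(4C−4) + 0.615/C = 25.667/22.667 + 0.0923 = 1.2246
τ_max = K·8FD/(πd³) → F_max = τ_allow·πd³/(8DK)
F_max = 746·π·4.2³/(8·28.0·1.2246) = 1.7363e+05/274.31 = 632.98 N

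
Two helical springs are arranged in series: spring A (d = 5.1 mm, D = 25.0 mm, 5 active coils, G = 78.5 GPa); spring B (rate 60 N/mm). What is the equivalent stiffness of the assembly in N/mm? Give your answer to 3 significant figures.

k_A = Gd⁴/(8D³N_a) = (78.5×10³)(5.1⁴)/(8·25.0³·5) = 84.971 N/mm
Series: 1/k_eq = 1/84.971 + 1/60 = 0.028435; k_eq = 35.167 N/mm

35.2 N/mm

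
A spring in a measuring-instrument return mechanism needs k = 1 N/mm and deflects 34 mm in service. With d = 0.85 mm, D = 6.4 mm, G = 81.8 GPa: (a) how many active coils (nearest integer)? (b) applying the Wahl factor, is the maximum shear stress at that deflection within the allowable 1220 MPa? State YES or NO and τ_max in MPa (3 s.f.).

(a) 20 coils; (b) YES, τ_max = 1100 MPa

N_a = Gd⁴/(8D³k) = (81.8×10³)(0.85⁴)/(8·6.4³·1) = 20.36 → N_a = 20
Actual rate k = Gd⁴/(8D³·20) = 1.018 N/mm
Working load F = kδ = 1.018·34 = 34.614 N
C = 6.4/0.85 = 7.5294; K_W = (4C−1)/(4C−4)+0.615/C = 1.1965
τ_max = K_W·8FD/(πd³) = 1.1965·918.57 = 1099.1 MPa
τ_max ≤ 1220 MPa → acceptable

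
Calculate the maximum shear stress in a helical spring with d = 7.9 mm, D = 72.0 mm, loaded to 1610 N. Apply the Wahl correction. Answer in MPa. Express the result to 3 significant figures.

Spring index C = D/d = 72.0/7.9 = 9.1139
K_W = (4C−1)/(4C−4) + 0.615/C = 35.456/32.456 + 0.0675 = 1.1599
τ₀ = 8FD/(πd³) = 8·1610·72.0/(π·7.9³) = 927360/1548.9 = 598.71 MPa
τ_max = K·τ₀ = 1.1599 × 598.71 = 694.45 MPa

694 MPa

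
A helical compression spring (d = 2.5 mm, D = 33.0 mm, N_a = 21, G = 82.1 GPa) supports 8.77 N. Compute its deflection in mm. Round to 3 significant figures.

16.5 mm

k = Gd⁴/(8D³N_a) = (82.1×10³)(2.5⁴)/(8·33.0³·21) = 0.53119 N/mm
δ = F/k = 8.77 / 0.53119 = 16.51 mm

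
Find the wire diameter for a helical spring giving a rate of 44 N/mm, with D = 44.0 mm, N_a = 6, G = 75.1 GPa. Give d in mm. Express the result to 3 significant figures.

7.00 mm

d = (8D³N_a·k / G)^(1/4) = (8·44.0³·6·44 / (75.1×10³))^0.25
  = (2395.6)^0.25 = 6.9961 mm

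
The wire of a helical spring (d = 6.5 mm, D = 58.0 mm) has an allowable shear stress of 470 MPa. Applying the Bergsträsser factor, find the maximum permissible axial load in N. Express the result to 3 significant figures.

C = D/d = 58.0/6.5 = 8.9231
K_B = (4C+2)/(4C−3) = 37.692/32.692 = 1.1529
τ_max = K·8FD/(πd³) → F_max = τ_allow·πd³/(8DK)
F_max = 470·π·6.5³/(8·58.0·1.1529) = 4.055e+05/534.96 = 757.99 N

758 N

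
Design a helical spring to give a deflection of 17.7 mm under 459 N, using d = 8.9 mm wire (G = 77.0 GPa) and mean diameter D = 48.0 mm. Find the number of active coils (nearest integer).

21

Required rate k = F/δ = 459/17.7 = 25.932 N/mm
N_a = Gd⁴/(8D³k) = (77.0×10³ × 8.9⁴)/(8 × 48.0³ × 25.932)
    = 4.83115e+08 / 2.29432e+07 = 21.06 → 21 coils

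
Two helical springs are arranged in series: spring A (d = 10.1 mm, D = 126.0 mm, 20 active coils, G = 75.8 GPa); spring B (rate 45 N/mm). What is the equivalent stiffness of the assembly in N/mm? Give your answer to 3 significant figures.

k_A = Gd⁴/(8D³N_a) = (75.8×10³)(10.1⁴)/(8·126.0³·20) = 2.4645 N/mm
Series: 1/k_eq = 1/2.4645 + 1/45 = 0.42799; k_eq = 2.3365 N/mm

2.34 N/mm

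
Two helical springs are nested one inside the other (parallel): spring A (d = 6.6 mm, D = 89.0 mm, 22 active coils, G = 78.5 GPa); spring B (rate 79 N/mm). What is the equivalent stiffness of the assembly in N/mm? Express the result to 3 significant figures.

80.2 N/mm

k_A = Gd⁴/(8D³N_a) = (78.5×10³)(6.6⁴)/(8·89.0³·22) = 1.2005 N/mm
Parallel: k_eq = 1.2005 + 79 = 80.201 N/mm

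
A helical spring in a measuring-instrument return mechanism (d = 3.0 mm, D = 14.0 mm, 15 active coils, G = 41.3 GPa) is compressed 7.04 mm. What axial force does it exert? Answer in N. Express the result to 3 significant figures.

k = Gd⁴/(8D³N_a) = (41.3×10³)(3.0⁴)/(8·14.0³·15) = 10.159 N/mm
F = k·δ = 10.159 × 7.04 = 71.522 N

71.5 N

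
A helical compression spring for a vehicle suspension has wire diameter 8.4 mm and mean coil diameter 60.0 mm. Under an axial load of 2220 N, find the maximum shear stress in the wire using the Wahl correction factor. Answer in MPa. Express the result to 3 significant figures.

Spring index C = D/d = 60.0/8.4 = 7.1429
K_W = (4C−1)/(4C−4) + 0.615/C = 27.571/24.571 + 0.0861 = 1.2082
τ₀ = 8FD/(πd³) = 8·2220·60.0/(π·8.4³) = 1.0656e+06/1862 = 572.28 MPa
τ_max = K·τ₀ = 1.2082 × 572.28 = 691.42 MPa

691 MPa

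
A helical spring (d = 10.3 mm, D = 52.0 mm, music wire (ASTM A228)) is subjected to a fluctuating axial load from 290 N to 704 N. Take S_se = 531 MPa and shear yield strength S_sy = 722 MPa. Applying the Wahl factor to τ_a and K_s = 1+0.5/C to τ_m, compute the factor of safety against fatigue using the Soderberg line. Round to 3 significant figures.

C = D/d = 52.0/10.3 = 5.0485; K_W = (4C−1)/(4C−4)+0.615/C = 1.3071; K_s = 1+0.5/C = 1.0990
F_a = (F_max−F_min)/2 = 207 N; F_m = (F_max+F_min)/2 = 497 N
τ_a = K_W·8F_aD/(πd³) = 1.3071 × 25.084 = 32.787 MPa
τ_m = K_s·8F_mD/(πd³) = 1.0990 × 60.227 = 66.191 MPa
Soderberg: 1/n_f = τ_a/S_se + τ_m/S_sy = 32.787/531 + 66.191/722 = 0.06175 + 0.09168 = 0.15342
n_f = 1/0.15342 = 6.518

6.52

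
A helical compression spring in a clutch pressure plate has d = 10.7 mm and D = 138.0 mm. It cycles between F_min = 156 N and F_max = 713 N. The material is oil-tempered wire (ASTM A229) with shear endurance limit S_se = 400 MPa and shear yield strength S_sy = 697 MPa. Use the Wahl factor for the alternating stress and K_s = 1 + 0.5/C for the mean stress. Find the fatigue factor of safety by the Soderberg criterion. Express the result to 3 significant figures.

C = D/d = 138.0/10.7 = 12.8972; K_W = (4C−1)/(4C−4)+0.615/C = 1.1107; K_s = 1+0.5/C = 1.0388
F_a = (F_max−F_min)/2 = 278.5 N; F_m = (F_max+F_min)/2 = 434.5 N
τ_a = K_W·8F_aD/(πd³) = 1.1107 × 79.89 = 88.736 MPa
τ_m = K_s·8F_mD/(πd³) = 1.0388 × 124.64 = 129.47 MPa
Soderberg: 1/n_f = τ_a/S_se + τ_m/S_sy = 88.736/400 + 129.47/697 = 0.22184 + 0.18576 = 0.4076
n_f = 1/0.4076 = 2.453

2.45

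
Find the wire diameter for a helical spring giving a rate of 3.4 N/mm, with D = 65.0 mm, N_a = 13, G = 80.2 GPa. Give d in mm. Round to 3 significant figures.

d = (8D³N_a·k / G)^(1/4) = (8·65.0³·13·3.4 / (80.2×10³))^0.25
  = (1210.8)^0.25 = 5.8989 mm

5.90 mm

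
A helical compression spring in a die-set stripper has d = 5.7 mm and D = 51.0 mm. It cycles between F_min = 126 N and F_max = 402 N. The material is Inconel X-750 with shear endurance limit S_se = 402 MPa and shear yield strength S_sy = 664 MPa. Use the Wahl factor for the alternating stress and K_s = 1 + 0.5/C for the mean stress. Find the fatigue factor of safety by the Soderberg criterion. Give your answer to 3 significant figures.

1.74

C = D/d = 51.0/5.7 = 8.9474; K_W = (4C−1)/(4C−4)+0.615/C = 1.1631; K_s = 1+0.5/C = 1.0559
F_a = (F_max−F_min)/2 = 138 N; F_m = (F_max+F_min)/2 = 264 N
τ_a = K_W·8F_aD/(πd³) = 1.1631 × 96.775 = 112.56 MPa
τ_m = K_s·8F_mD/(πd³) = 1.0559 × 185.14 = 195.48 MPa
Soderberg: 1/n_f = τ_a/S_se + τ_m/S_sy = 112.56/402 + 195.48/664 = 0.28000 + 0.29440 = 0.5744
n_f = 1/0.5744 = 1.741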